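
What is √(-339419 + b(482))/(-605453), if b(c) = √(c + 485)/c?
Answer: -I*√(78855179756 - 482*√967)/291828346 ≈ -0.00096225*I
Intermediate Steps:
b(c) = √(485 + c)/c
√(-339419 + b(482))/(-605453) = √(-339419 + √(485 + 482)/482)/(-605453) = √(-339419 + √967/482)*(-1/605453) = -√(-339419 + √967/482)/605453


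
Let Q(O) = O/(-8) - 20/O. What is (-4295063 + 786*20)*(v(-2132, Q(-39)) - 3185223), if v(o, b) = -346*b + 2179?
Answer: 2126173069950211/156 ≈ 1.3629e+13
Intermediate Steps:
Q(O) = -20/O - O/8 (Q(O) = O*(-⅛) - 20/O = -O/8 - 20/O = -20/O - O/8)
v(o, b) = 2179 - 346*b
(-4295063 + 786*20)*(v(-2132, Q(-39)) - 3185223) = (-4295063 + 786*20)*((2179 - 346*(-20/(-39) - ⅛*(-39))) - 3185223) = (-4295063 + 15720)*((2179 - 346*(-20*(-1/39) + 39/8)) - 3185223) = -4279343*((2179 - 346*(20/39 + 39/8)) - 3185223) = -4279343*((2179 - 346*1681/312) - 3185223) = -4279343*((2179 - 290813/156) - 3185223) = -4279343*(49111/156 - 3185223) = -4279343*(-496845677/156) = 2126173069950211/156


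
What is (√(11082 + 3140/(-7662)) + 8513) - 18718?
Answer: -10205 + 2*√40659908583/3831 ≈ -10100.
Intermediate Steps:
(√(11082 + 3140/(-7662)) + 8513) - 18718 = (√(11082 + 3140*(-1/7662)) + 8513) - 18718 = (√(11082 - 1570/3831) + 8513) - 18718 = (√(42453572/3831) + 8513) - 18718 = (2*√40659908583/3831 + 8513) - 18718 = (8513 + 2*√40659908583/3831) - 18718 = -10205 + 2*√40659908583/3831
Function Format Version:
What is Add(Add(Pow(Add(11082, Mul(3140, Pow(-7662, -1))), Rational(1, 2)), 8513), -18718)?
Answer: Add(-10205, Mul(Rational(2, 3831), Pow(40659908583, Rational(1, 2)))) ≈ -10100.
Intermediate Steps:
Add(Add(Pow(Add(11082, Mul(3140, Pow(-7662, -1))), Rational(1, 2)), 8513), -18718) = Add(Add(Pow(Add(11082, Mul(3140, Rational(-1, 7662))), Rational(1, 2)), 8513), -18718) = Add(Add(Pow(Add(11082, Rational(-1570, 3831)), Rational(1, 2)), 8513), -18718) = Add(Add(Pow(Rational(42453572, 3831), Rational(1, 2)), 8513), -18718) = Add(Add(Mul(Rational(2, 3831), Pow(40659908583, Rational(1, 2))), 8513), -18718) = Add(Add(8513, Mul(Rational(2, 3831), Pow(40659908583, Rational(1, 2)))), -18718) = Add(-10205, Mul(Rational(2, 3831), Pow(40659908583, Rational(1, 2))))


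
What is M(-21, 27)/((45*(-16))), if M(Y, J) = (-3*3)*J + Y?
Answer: 11/30 ≈ 0.36667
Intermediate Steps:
M(Y, J) = Y - 9*J (M(Y, J) = -9*J + Y = Y - 9*J)
M(-21, 27)/((45*(-16))) = (-21 - 9*27)/((45*(-16))) = (-21 - 243)/(-720) = -264*(-1/720) = 11/30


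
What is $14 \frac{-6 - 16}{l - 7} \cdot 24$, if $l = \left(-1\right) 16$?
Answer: $\frac{7392}{23} \approx 321.39$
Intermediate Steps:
$l = -16$
$14 \frac{-6 - 16}{l - 7} \cdot 24 = 14 \frac{-6 - 16}{-16 - 7} \cdot 24 = 14 \left(- \frac{22}{-23}\right) 24 = 14 \left(\left(-22\right) \left(- \frac{1}{23}\right)\right) 24 = 14 \cdot \frac{22}{23} \cdot 24 = \frac{308}{23} \cdot 24 = \frac{7392}{23}$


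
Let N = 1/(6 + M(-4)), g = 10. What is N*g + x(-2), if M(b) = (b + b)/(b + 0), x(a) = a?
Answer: -¾ ≈ -0.75000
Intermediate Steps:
M(b) = 2 (M(b) = (2*b)/b = 2)
N = ⅛ (N = 1/(6 + 2) = 1/8 = ⅛ ≈ 0.12500)
N*g + x(-2) = (⅛)*10 - 2 = 5/4 - 2 = -¾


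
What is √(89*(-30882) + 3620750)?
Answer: 2*√218063 ≈ 933.94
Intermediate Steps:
√(89*(-30882) + 3620750) = √(-2748498 + 3620750) = √872252 = 2*√218063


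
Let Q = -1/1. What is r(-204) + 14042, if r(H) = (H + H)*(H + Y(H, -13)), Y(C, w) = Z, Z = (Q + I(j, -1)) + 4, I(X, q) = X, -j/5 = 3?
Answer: 102170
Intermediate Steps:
j = -15 (j = -5*3 = -15)
Q = -1 (Q = -1*1 = -1)
Z = -12 (Z = (-1 - 15) + 4 = -16 + 4 = -12)
Y(C, w) = -12
r(H) = 2*H*(-12 + H) (r(H) = (H + H)*(H - 12) = (2*H)*(-12 + H) = 2*H*(-12 + H))
r(-204) + 14042 = 2*(-204)*(-12 - 204) + 14042 = 2*(-204)*(-216) + 14042 = 88128 + 14042 = 102170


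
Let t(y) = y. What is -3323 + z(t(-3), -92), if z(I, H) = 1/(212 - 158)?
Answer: -179441/54 ≈ -3323.0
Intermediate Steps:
z(I, H) = 1/54
-3323 + z(t(-3), -92) = -3323 + 1/54 = -179441/54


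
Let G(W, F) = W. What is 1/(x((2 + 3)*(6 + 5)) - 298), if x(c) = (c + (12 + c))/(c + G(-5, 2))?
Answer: -25/7389 ≈ -0.0033834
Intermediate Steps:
x(c) = (12 + 2*c)/(-5 + c) (x(c) = (c + (12 + c))/(c - 5) = (12 + 2*c)/(-5 + c))
1/(x((2 + 3)*(6 + 5)) - 298) = 1/(2*(6 + (2 + 3)*(6 + 5))/(-5 + (2 + 3)*(6 + 5)) - 298) = 1/(2*(6 + 5*11)/(-5 + 5*11) - 298) = 1/(2*(6 + 55)/(-5 + 55) - 298) = 1/(2*61/50 - 298) = 1/(2*(1/50)*61 - 298) = 1/(61/25 - 298) = 1/(-7389/25) = -25/7389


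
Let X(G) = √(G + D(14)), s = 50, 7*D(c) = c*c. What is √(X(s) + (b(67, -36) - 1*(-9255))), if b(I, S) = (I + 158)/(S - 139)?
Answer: √(453432 + 49*√78)/7 ≈ 96.242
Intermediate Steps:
b(I, S) = (158 + I)/(-139 + S)
D(c) = c²/7 (D(c) = (c*c)/7 = c²/7)
X(G) = √(28 + G) (X(G) = √(G + (⅐)*14²) = √(G + (⅐)*196) = √(G + 28) = √(28 + G))
√(X(s) + (b(67, -36) - 1*(-9255))) = √(√(28 + 50) + ((158 + 67)/(-139 - 36) - 1*(-9255))) = √(√78 + (225/(-175) + 9255)) = √(√78 + (-1/175*225 + 9255)) = √(√78 + (-9/7 + 9255)) = √(√78 + 64776/7) = √(64776/7 + √78)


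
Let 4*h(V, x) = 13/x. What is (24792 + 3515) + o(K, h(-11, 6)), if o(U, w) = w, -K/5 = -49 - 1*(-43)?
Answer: 679381/24 ≈ 28308.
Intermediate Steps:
h(V, x) = 13/(4*x) (h(V, x) = (13/x)/4 = 13/(4*x))
K = 30 (K = -5*(-49 - 1*(-43)) = -5*(-49 + 43) = -5*(-6) = 30)
(24792 + 3515) + o(K, h(-11, 6)) = (24792 + 3515) + (13/4)/6 = 28307 + (13/4)*(⅙) = 28307 + 13/24 = 679381/24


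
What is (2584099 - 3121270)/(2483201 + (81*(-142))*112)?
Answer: -537171/1194977 ≈ -0.44952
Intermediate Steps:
(2584099 - 3121270)/(2483201 + (81*(-142))*112) = -537171/(2483201 - 11502*112) = -537171/(2483201 - 1288224) = -537171/1194977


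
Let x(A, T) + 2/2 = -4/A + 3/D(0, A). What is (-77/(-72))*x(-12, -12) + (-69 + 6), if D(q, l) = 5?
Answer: -68117/1080 ≈ -63.071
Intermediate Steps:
x(A, T) = -⅖ - 4/A (x(A, T) = -1 + (-4/A + 3/5) = -1 + (-4/A + 3*(⅕)) = -1 + (-4/A + ⅗) = -1 + (⅗ - 4/A) = -⅖ - 4/A)
(-77/(-72))*x(-12, -12) + (-69 + 6) = (-77/(-72))*(-⅖ - 4/(-12)) + (-69 + 6) = (-77*(-1/72))*(-⅖ - 4*(-1/12)) - 63 = 77*(-⅖ + ⅓)/72 - 63 = (77/72)*(-1/15) - 63 = -77/1080 - 63 = -68117/1080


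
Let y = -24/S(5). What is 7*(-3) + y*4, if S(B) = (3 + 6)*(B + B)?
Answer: -331/15 ≈ -22.067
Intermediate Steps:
S(B) = 18*B (S(B) = 9*(2*B) = 18*B)
y = -4/15 (y = -24/(18*5) = -24/90 = -24*1/90 = -4/15 ≈ -0.26667)
7*(-3) + y*4 = 7*(-3) - 4/15*4 = -21 - 16/15 = -331/15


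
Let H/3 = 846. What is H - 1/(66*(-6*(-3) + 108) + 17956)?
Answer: 66678335/26272 ≈ 2538.0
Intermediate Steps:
H = 2538 (H = 3*846 = 2538)
H - 1/(66*(-6*(-3) + 108) + 17956) = 2538 - 1/(66*(-6*(-3) + 108) + 17956) = 2538 - 1/(66*(18 + 108) + 17956) = 2538 - 1/(66*126 + 17956) = 2538 - 1/(8316 + 17956) = 2538 - 1/26272 = 66678335/26272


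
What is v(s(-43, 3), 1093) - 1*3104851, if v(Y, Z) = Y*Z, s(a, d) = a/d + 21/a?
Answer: -402615595/129 ≈ -3.1211e+6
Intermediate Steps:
s(a, d) = 21/a + a/d
v(s(-43, 3), 1093) - 1*3104851 = (21/(-43) - 43/3)*1093 - 1*3104851 = (21*(-1/43) - 43*⅓)*1093 - 3104851 = (-21/43 - 43/3)*1093 - 3104851 = -1912/129*1093 - 3104851 = -2089816/129 - 3104851 = -402615595/129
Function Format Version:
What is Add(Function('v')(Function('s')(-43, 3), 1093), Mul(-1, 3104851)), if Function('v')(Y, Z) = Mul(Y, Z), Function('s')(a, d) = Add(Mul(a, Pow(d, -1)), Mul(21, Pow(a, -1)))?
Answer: Rational(-402615595, 129) ≈ -3.1211e+6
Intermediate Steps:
Function('s')(a, d) = Add(Mul(21, Pow(a, -1)), Mul(a, Pow(d, -1)))
Add(Function('v')(Function('s')(-43, 3), 1093), Mul(-1, 3104851)) = Add(Mul(Add(Mul(21, Pow(-43, -1)), Mul(-43, Pow(3, -1))), 1093), Mul(-1, 3104851)) = Add(Mul(Add(Mul(21, Rational(-1, 43)), Mul(-43, Rational(1, 3))), 1093), -3104851) = Add(Mul(Add(Rational(-21, 43), Rational(-43, 3)), 1093), -3104851) = Add(Mul(Rational(-1912, 129), 1093), -3104851) = Add(Rational(-2089816, 129), -3104851) = Rational(-402615595, 129)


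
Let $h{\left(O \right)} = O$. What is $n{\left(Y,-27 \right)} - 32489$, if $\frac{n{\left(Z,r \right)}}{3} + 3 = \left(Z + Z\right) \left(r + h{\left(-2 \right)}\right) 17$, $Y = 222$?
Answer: $-689174$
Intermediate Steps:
$n{\left(Z,r \right)} = -9 + 102 Z \left(-2 + r\right)$ ($n{\left(Z,r \right)} = -9 + 3 \left(Z + Z\right) \left(r - 2\right) 17 = -9 + 3 \cdot 2 Z \left(-2 + r\right) 17 = -9 + 3 \cdot 34 Z \left(-2 + r\right) = -9 + 102 Z \left(-2 + r\right)$)
$n{\left(Y,-27 \right)} - 32489 = \left(-9 - 45288 + 102 \cdot 222 \left(-27\right)\right) - 32489 = \left(-9 - 45288 - 611388\right) - 32489 = -656685 - 32489 = -689174$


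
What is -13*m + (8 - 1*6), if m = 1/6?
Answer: -⅙ ≈ -0.16667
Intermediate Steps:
m = ⅙ ≈ 0.16667
-13*m + (8 - 1*6) = -13*⅙ + (8 - 1*6) = -13/6 + (8 - 6) = -13/6 + 2 = -⅙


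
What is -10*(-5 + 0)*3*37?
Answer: 5550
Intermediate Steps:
-10*(-5 + 0)*3*37 = -(-50)*3*37 = -10*(-15)*37 = 150*37 = 5550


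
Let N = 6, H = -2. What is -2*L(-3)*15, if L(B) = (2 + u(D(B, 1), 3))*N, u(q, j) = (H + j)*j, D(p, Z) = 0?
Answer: -900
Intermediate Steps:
u(q, j) = j*(-2 + j) (u(q, j) = (-2 + j)*j = j*(-2 + j))
L(B) = 30 (L(B) = (2 + 3*(-2 + 3))*6 = (2 + 3*1)*6 = (2 + 3)*6 = 5*6 = 30)
-2*L(-3)*15 = -2*30*15 = -60*15 = -900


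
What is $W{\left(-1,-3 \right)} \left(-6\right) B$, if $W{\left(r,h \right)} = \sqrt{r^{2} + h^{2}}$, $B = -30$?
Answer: $180 \sqrt{10} \approx 569.21$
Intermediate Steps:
$W{\left(r,h \right)} = \sqrt{h^{2} + r^{2}}$
$W{\left(-1,-3 \right)} \left(-6\right) B = \sqrt{\left(-3\right)^{2} + \left(-1\right)^{2}} \left(-6\right) \left(-30\right) = \sqrt{9 + 1} \left(-6\right) \left(-30\right) = \sqrt{10} \left(-6\right) \left(-30\right) = - 6 \sqrt{10} \left(-30\right) = 180 \sqrt{10}$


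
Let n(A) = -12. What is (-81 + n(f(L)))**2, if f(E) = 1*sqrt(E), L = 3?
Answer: 8649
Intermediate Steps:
f(E) = sqrt(E)
(-81 + n(f(L)))**2 = (-81 - 12)**2 = (-93)**2 = 8649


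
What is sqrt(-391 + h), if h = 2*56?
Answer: 3*I*sqrt(31) ≈ 16.703*I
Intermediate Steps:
h = 112
sqrt(-391 + h) = sqrt(-391 + 112) = sqrt(-279) = 3*I*sqrt(31)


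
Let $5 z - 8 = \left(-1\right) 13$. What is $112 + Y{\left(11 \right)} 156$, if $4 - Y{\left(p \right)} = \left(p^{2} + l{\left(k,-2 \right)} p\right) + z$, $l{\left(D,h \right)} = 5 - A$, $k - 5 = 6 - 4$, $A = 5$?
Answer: $-17984$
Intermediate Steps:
$k = 7$ ($k = 5 + \left(6 - 4\right) = 5 + 2 = 7$)
$l{\left(D,h \right)} = 0$ ($l{\left(D,h \right)} = 5 - 5 = 0$)
$z = -1$ ($z = \frac{8}{5} + \frac{\left(-1\right) 13}{5} = \frac{8}{5} + \frac{1}{5} \left(-13\right) = \frac{8}{5} - \frac{13}{5} = -1$)
$Y{\left(p \right)} = 5 - p^{2}$ ($Y{\left(p \right)} = 4 - \left(\left(p^{2} + 0 p\right) - 1\right) = 4 - \left(\left(p^{2} + 0\right) - 1\right) = 4 - \left(p^{2} - 1\right) = 4 - \left(-1 + p^{2}\right) = 5 - p^{2}$)
$112 + Y{\left(11 \right)} 156 = 112 + \left(5 - 11^{2}\right) 156 = 112 + \left(5 - 121\right) 156 = 112 - 18096 = -17984$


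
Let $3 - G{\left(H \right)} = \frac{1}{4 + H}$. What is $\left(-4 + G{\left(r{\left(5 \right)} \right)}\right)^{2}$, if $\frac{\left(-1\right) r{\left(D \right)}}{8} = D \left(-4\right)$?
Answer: $\frac{27225}{26896} \approx 1.0122$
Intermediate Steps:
$r{\left(D \right)} = 32 D$ ($r{\left(D \right)} = - 8 D \left(-4\right) = - 8 \left(- 4 D\right) = 32 D$)
$G{\left(H \right)} = 3 - \frac{1}{4 + H}$
$\left(-4 + G{\left(r{\left(5 \right)} \right)}\right)^{2} = \left(-4 + \frac{11 + 3 \cdot 32 \cdot 5}{4 + 32 \cdot 5}\right)^{2} = \left(-4 + \frac{11 + 3 \cdot 160}{4 + 160}\right)^{2} = \left(-4 + \frac{11 + 480}{164}\right)^{2} = \left(-4 + \frac{1}{164} \cdot 491\right)^{2} = \left(-4 + \frac{491}{164}\right)^{2} = \left(- \frac{165}{164}\right)^{2} = \frac{27225}{26896}$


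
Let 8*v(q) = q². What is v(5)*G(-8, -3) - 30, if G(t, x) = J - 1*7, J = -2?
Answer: -465/8 ≈ -58.125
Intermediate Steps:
v(q) = q²/8
G(t, x) = -9 (G(t, x) = -2 - 1*7 = -2 - 7 = -9)
v(5)*G(-8, -3) - 30 = ((⅛)*5²)*(-9) - 30 = ((⅛)*25)*(-9) - 30 = (25/8)*(-9) - 30 = -225/8 - 30 = -465/8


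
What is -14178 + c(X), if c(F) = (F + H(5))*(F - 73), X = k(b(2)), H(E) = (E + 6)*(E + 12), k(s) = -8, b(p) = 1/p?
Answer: -28677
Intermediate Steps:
H(E) = (6 + E)*(12 + E)
X = -8
c(F) = (-73 + F)*(187 + F) (c(F) = (F + (72 + 5² + 18*5))*(F - 73) = (F + (72 + 25 + 90))*(-73 + F) = (F + 187)*(-73 + F) = (187 + F)*(-73 + F) = (-73 + F)*(187 + F))
-14178 + c(X) = -14178 + (-13651 + (-8)² + 114*(-8)) = -14178 + (-13651 + 64 - 912) = -14178 - 14499 = -28677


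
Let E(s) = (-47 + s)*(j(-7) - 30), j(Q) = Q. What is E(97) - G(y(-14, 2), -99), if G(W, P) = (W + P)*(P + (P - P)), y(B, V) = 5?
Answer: -11156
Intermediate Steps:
G(W, P) = P*(P + W) (G(W, P) = (P + W)*(P + 0) = (P + W)*P = P*(P + W))
E(s) = 1739 - 37*s (E(s) = (-47 + s)*(-7 - 30) = (-47 + s)*(-37) = 1739 - 37*s)
E(97) - G(y(-14, 2), -99) = (1739 - 37*97) - (-99)*(-99 + 5) = (1739 - 3589) - (-99)*(-94) = -1850 - 1*9306 = -1850 - 9306 = -11156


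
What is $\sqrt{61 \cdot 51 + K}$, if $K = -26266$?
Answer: $i \sqrt{23155} \approx 152.17 i$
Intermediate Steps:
$\sqrt{61 \cdot 51 + K} = \sqrt{61 \cdot 51 - 26266} = \sqrt{3111 - 26266} = \sqrt{-23155} = i \sqrt{23155}$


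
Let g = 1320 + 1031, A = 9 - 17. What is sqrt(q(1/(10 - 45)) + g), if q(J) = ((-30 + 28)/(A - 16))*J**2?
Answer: sqrt(103679103)/210 ≈ 48.487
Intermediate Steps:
A = -8
g = 2351
q(J) = J**2/12 (q(J) = ((-30 + 28)/(-8 - 16))*J**2 = (-2/(-24))*J**2 = (-2*(-1/24))*J**2 = J**2/12)
sqrt(q(1/(10 - 45)) + g) = sqrt((1/(10 - 45))**2/12 + 2351) = sqrt((1/(-35))**2/12 + 2351) = sqrt((-1/35)**2/12 + 2351) = sqrt((1/12)*(1/1225) + 2351) = sqrt(1/14700 + 2351) = sqrt(34559701/14700) = sqrt(103679103)/210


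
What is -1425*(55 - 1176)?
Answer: 1597425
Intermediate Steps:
-1425*(55 - 1176) = -1425*(-1121) = 1597425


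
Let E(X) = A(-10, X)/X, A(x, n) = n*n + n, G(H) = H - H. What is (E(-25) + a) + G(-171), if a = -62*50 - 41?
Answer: -3165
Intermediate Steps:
G(H) = 0
A(x, n) = n + n² (A(x, n) = n² + n = n + n²)
E(X) = 1 + X (E(X) = (X*(1 + X))/X = 1 + X)
a = -3141 (a = -3100 - 41 = -3141)
(E(-25) + a) + G(-171) = ((1 - 25) - 3141) + 0 = (-24 - 3141) + 0 = -3165 + 0 = -3165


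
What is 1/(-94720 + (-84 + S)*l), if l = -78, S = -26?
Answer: -1/86140 ≈ -1.1609e-5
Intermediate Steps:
1/(-94720 + (-84 + S)*l) = 1/(-94720 + (-84 - 26)*(-78)) = 1/(-94720 - 110*(-78)) = 1/(-94720 + 8580) = 1/(-86140) = -1/86140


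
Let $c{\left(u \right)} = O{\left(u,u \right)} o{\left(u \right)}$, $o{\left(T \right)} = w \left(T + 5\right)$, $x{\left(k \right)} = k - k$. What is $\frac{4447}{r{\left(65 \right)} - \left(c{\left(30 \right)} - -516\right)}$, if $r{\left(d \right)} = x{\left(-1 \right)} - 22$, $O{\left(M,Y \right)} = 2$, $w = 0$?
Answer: $- \frac{4447}{538} \approx -8.2658$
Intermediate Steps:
$x{\left(k \right)} = 0$
$o{\left(T \right)} = 0$ ($o{\left(T \right)} = 0 \left(T + 5\right) = 0 \left(5 + T\right) = 0$)
$c{\left(u \right)} = 0$ ($c{\left(u \right)} = 2 \cdot 0 = 0$)
$r{\left(d \right)} = -22$ ($r{\left(d \right)} = 0 - 22 = -22$)
$\frac{4447}{r{\left(65 \right)} - \left(c{\left(30 \right)} - -516\right)} = \frac{4447}{-22 - \left(0 - -516\right)} = \frac{4447}{-22 - \left(0 + 516\right)} = \frac{4447}{-22 - 516} = \frac{4447}{-538} = 4447 \left(- \frac{1}{538}\right) = - \frac{4447}{538}$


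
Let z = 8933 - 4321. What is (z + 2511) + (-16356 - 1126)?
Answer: -10359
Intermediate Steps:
z = 4612
(z + 2511) + (-16356 - 1126) = (4612 + 2511) + (-16356 - 1126) = 7123 - 17482 = -10359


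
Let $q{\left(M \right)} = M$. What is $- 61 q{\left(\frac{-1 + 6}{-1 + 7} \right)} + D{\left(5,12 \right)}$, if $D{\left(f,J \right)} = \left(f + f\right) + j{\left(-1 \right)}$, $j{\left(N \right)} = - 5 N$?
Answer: $- \frac{215}{6} \approx -35.833$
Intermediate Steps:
$D{\left(f,J \right)} = 5 + 2 f$ ($D{\left(f,J \right)} = \left(f + f\right) - -5 = 2 f + 5 = 5 + 2 f$)
$- 61 q{\left(\frac{-1 + 6}{-1 + 7} \right)} + D{\left(5,12 \right)} = - 61 \frac{-1 + 6}{-1 + 7} + \left(5 + 2 \cdot 5\right) = - 61 \cdot \frac{5}{6} + \left(5 + 10\right) = - 61 \cdot 5 \cdot \frac{1}{6} + 15 = \left(-61\right) \frac{5}{6} + 15 = - \frac{305}{6} + 15 = - \frac{215}{6}$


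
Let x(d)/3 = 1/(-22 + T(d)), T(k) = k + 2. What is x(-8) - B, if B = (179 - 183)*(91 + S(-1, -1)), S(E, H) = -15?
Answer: 8509/28 ≈ 303.89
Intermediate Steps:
T(k) = 2 + k
x(d) = 3/(-20 + d) (x(d) = 3/(-22 + (2 + d)) = 3/(-20 + d))
B = -304 (B = (179 - 183)*(91 - 15) = -4*76 = -304)
x(-8) - B = 3/(-20 - 8) - 1*(-304) = 3/(-28) + 304 = 3*(-1/28) + 304 = -3/28 + 304 = 8509/28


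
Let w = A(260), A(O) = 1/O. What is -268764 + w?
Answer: -69878639/260 ≈ -2.6876e+5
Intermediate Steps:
w = 1/260 ≈ 0.0038462
-268764 + w = -268764 + 1/260 = -69878639/260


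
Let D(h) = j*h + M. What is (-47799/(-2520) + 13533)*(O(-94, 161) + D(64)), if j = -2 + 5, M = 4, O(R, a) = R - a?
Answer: -223878509/280 ≈ -7.9957e+5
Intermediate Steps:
j = 3
D(h) = 4 + 3*h (D(h) = 3*h + 4 = 4 + 3*h)
(-47799/(-2520) + 13533)*(O(-94, 161) + D(64)) = (-47799/(-2520) + 13533)*((-94 - 1*161) + (4 + 3*64)) = (-47799*(-1/2520) + 13533)*((-94 - 161) + (4 + 192)) = (5311/280 + 13533)*(-255 + 196) = (3794551/280)*(-59) = -223878509/280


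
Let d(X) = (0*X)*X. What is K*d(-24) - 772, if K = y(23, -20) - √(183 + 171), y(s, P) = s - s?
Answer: -772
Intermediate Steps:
y(s, P) = 0
d(X) = 0 (d(X) = 0*X = 0)
K = -√354 (K = 0 - √(183 + 171) = 0 - √354 = -√354 ≈ -18.815)
K*d(-24) - 772 = -√354*0 - 772 = 0 - 772 = -772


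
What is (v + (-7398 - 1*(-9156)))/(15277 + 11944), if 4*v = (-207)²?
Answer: 49881/108884 ≈ 0.45811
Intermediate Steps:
v = 42849/4 (v = (¼)*(-207)² = (¼)*42849 = 42849/4 ≈ 10712.)
(v + (-7398 - 1*(-9156)))/(15277 + 11944) = (42849/4 + (-7398 - 1*(-9156)))/(15277 + 11944) = (42849/4 + (-7398 + 9156))/27221 = (42849/4 + 1758)*(1/27221) = (49881/4)*(1/27221) = 49881/108884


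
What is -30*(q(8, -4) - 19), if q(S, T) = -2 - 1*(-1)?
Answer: 600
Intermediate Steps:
q(S, T) = -1 (q(S, T) = -2 + 1 = -1)
-30*(q(8, -4) - 19) = -30*(-1 - 19) = -30*(-20) = 600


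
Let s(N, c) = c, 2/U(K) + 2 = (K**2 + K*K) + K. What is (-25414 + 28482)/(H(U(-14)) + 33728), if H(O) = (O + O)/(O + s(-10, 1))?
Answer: 289926/3187297 ≈ 0.090963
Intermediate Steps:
U(K) = 2/(-2 + K + 2*K**2) (U(K) = 2/(-2 + ((K**2 + K*K) + K)) = 2/(-2 + ((K**2 + K**2) + K)) = 2/(-2 + (2*K**2 + K)) = 2/(-2 + (K + 2*K**2)) = 2/(-2 + K + 2*K**2))
H(O) = 2*O/(1 + O) (H(O) = (O + O)/(O + 1) = (2*O)/(1 + O) = 2*O/(1 + O))
(-25414 + 28482)/(H(U(-14)) + 33728) = (-25414 + 28482)/(2*(2/(-2 - 14 + 2*(-14)**2))/(1 + 2/(-2 - 14 + 2*(-14)**2)) + 33728) = 3068/(2*(2/(-2 - 14 + 2*196))/(1 + 2/(-2 - 14 + 2*196)) + 33728) = 3068/(2*(2/(-2 - 14 + 392))/(1 + 2/(-2 - 14 + 392)) + 33728) = 3068/(2*(2/376)/(1 + 2/376) + 33728) = 3068/(2*(2*(1/376))/(1 + 2*(1/376)) + 33728) = 3068/(2*(1/188)/(1 + 1/188) + 33728) = 3068/(2*(1/188)/(189/188) + 33728) = 3068/(2*(1/188)*(188/189) + 33728) = 3068/(2/189 + 33728) = 3068/(6374594/189) = 3068*(189/6374594) = 289926/3187297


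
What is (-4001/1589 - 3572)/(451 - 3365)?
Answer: 5679909/4630346 ≈ 1.2267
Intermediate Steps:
(-4001/1589 - 3572)/(451 - 3365) = (-4001*1/1589 - 3572)/(-2914) = (-4001/1589 - 3572)*(-1/2914) = -5679909/1589*(-1/2914) = 5679909/4630346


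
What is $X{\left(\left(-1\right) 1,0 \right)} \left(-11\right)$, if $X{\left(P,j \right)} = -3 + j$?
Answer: $33$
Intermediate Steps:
$X{\left(\left(-1\right) 1,0 \right)} \left(-11\right) = \left(-3 + 0\right) \left(-11\right) = \left(-3\right) \left(-11\right) = 33$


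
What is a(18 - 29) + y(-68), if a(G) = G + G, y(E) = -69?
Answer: -91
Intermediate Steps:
a(G) = 2*G
a(18 - 29) + y(-68) = 2*(18 - 29) - 69 = 2*(-11) - 69 = -22 - 69 = -91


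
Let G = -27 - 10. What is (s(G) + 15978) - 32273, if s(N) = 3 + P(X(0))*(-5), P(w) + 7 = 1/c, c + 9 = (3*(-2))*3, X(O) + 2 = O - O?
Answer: -438934/27 ≈ -16257.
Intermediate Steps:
G = -37
X(O) = -2 (X(O) = -2 + (O - O) = -2 + 0 = -2)
c = -27 (c = -9 + (3*(-2))*3 = -9 - 6*3 = -9 - 18 = -27)
P(w) = -190/27 (P(w) = -7 + 1/(-27) = -7 - 1/27 = -190/27)
s(N) = 1031/27 (s(N) = 3 - 190/27*(-5) = 3 + 950/27 = 1031/27)
(s(G) + 15978) - 32273 = (1031/27 + 15978) - 32273 = 432437/27 - 32273 = -438934/27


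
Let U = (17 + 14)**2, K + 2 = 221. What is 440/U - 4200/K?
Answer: -1313280/70153 ≈ -18.720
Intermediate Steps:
K = 219 (K = -2 + 221 = 219)
U = 961 (U = 31**2 = 961)
440/U - 4200/K = 440/961 - 4200/219 = 440*(1/961) - 4200*1/219 = 440/961 - 1400/73 = -1313280/70153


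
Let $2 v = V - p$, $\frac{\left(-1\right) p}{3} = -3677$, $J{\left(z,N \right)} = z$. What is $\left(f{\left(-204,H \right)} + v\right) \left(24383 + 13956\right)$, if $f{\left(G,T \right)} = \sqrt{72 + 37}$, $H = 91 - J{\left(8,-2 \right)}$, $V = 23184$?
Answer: $\frac{465933867}{2} + 38339 \sqrt{109} \approx 2.3337 \cdot 10^{8}$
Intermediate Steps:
$H = 83$ ($H = 91 - 8 = 83$)
$p = 11031$ ($p = \left(-3\right) \left(-3677\right) = 11031$)
$f{\left(G,T \right)} = \sqrt{109}$
$v = \frac{12153}{2}$ ($v = \frac{23184 - 11031}{2} = \frac{1}{2} \cdot 12153 = \frac{12153}{2} \approx 6076.5$)
$\left(f{\left(-204,H \right)} + v\right) \left(24383 + 13956\right) = \left(\sqrt{109} + \frac{12153}{2}\right) \left(24383 + 13956\right) = \left(\frac{12153}{2} + \sqrt{109}\right) 38339 = \frac{465933867}{2} + 38339 \sqrt{109}$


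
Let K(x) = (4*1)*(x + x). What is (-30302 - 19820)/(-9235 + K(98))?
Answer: 50122/8451 ≈ 5.9309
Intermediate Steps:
K(x) = 8*x (K(x) = 4*(2*x) = 8*x)
(-30302 - 19820)/(-9235 + K(98)) = (-30302 - 19820)/(-9235 + 8*98) = -50122/(-9235 + 784) = -50122/(-8451) = -50122*(-1/8451) = 50122/8451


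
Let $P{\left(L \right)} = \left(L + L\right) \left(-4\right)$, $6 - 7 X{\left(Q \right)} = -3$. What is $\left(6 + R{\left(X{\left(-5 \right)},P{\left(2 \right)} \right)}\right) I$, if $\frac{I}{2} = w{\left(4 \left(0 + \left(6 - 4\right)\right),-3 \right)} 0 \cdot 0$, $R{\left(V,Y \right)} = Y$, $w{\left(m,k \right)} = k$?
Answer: $0$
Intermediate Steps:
$X{\left(Q \right)} = \frac{9}{7}$ ($X{\left(Q \right)} = \frac{6}{7} - - \frac{3}{7} = \frac{6}{7} + \frac{3}{7} = \frac{9}{7}$)
$P{\left(L \right)} = - 8 L$ ($P{\left(L \right)} = 2 L \left(-4\right) = - 8 L$)
$I = 0$ ($I = 2 \left(-3\right) 0 \cdot 0 = 2 \cdot 0 \cdot 0 = 2 \cdot 0 = 0$)
$\left(6 + R{\left(X{\left(-5 \right)},P{\left(2 \right)} \right)}\right) I = \left(6 - 16\right) 0 = \left(-10\right) 0 = 0$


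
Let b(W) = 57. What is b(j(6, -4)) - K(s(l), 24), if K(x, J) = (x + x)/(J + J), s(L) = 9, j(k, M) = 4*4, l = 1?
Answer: 453/8 ≈ 56.625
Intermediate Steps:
j(k, M) = 16
K(x, J) = x/J (K(x, J) = (2*x)/((2*J)) = (2*x)*(1/(2*J)) = x/J)
b(j(6, -4)) - K(s(l), 24) = 57 - 9/24 = 57 - 1*3/8 = 57 - 3/8 = 453/8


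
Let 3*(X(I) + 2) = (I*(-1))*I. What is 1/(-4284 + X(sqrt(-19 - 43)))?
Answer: -3/12796 ≈ -0.00023445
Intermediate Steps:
X(I) = -2 - I**2/3 (X(I) = -2 + ((I*(-1))*I)/3 = -2 + ((-I)*I)/3 = -2 + (-I**2)/3 = -2 - I**2/3)
1/(-4284 + X(sqrt(-19 - 43))) = 1/(-4284 + (-2 - (sqrt(-19 - 43))**2/3)) = 1/(-4284 + (-2 - (sqrt(-62))**2/3)) = 1/(-4284 + (-2 - (I*sqrt(62))**2/3)) = 1/(-4284 + (-2 - 1/3*(-62))) = 1/(-4284 + (-2 + 62/3)) = 1/(-4284 + 56/3) = 1/(-12796/3) = -3/12796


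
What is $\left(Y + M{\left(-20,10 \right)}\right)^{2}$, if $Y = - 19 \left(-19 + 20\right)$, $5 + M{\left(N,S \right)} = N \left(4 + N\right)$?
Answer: $87616$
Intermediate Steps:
$M{\left(N,S \right)} = -5 + N \left(4 + N\right)$
$Y = -19$ ($Y = \left(-19\right) 1 = -19$)
$\left(Y + M{\left(-20,10 \right)}\right)^{2} = \left(-19 + \left(-5 + \left(-20\right)^{2} + 4 \left(-20\right)\right)\right)^{2} = \left(-19 - -315\right)^{2} = \left(-19 + 315\right)^{2} = 296^{2} = 87616$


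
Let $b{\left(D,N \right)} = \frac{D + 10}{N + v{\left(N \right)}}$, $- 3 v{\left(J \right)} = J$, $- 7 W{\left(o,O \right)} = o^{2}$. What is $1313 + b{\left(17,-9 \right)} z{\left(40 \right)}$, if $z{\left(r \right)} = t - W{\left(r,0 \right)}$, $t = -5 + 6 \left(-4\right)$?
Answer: $\frac{5809}{14} \approx 414.93$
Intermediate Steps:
$W{\left(o,O \right)} = - \frac{o^{2}}{7}$
$v{\left(J \right)} = - \frac{J}{3}$
$b{\left(D,N \right)} = \frac{3 \left(10 + D\right)}{2 N}$ ($b{\left(D,N \right)} = \frac{D + 10}{N - \frac{N}{3}} = \frac{10 + D}{\frac{2}{3} N} = \left(10 + D\right) \frac{3}{2 N} = \frac{3 \left(10 + D\right)}{2 N}$)
$t = -29$ ($t = -5 - 24 = -29$)
$z{\left(r \right)} = -29 + \frac{r^{2}}{7}$ ($z{\left(r \right)} = -29 - - \frac{r^{2}}{7} = -29 + \frac{r^{2}}{7}$)
$1313 + b{\left(17,-9 \right)} z{\left(40 \right)} = 1313 + \frac{3 \left(10 + 17\right)}{2 \left(-9\right)} \left(-29 + \frac{40^{2}}{7}\right) = 1313 + \frac{3}{2} \left(- \frac{1}{9}\right) 27 \left(-29 + \frac{1}{7} \cdot 1600\right) = 1313 - \frac{9 \left(-29 + \frac{1600}{7}\right)}{2} = 1313 - \frac{12573}{14} = \frac{5809}{14}$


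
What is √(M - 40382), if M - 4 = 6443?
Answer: I*√33935 ≈ 184.21*I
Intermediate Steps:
M = 6447 (M = 4 + 6443 = 6447)
√(M - 40382) = √(6447 - 40382) = √(-33935) = I*√33935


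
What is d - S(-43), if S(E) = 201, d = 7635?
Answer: 7434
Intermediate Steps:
d - S(-43) = 7635 - 1*201 = 7635 - 201 = 7434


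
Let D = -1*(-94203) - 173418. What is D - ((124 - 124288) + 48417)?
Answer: -3468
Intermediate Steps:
D = -79215 (D = 94203 - 173418 = -79215)
D - ((124 - 124288) + 48417) = -79215 - ((124 - 124288) + 48417) = -79215 - (-124164 + 48417) = -79215 - 1*(-75747) = -79215 + 75747 = -3468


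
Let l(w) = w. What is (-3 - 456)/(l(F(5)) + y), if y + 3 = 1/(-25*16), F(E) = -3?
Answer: 183600/2401 ≈ 76.468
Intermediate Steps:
y = -1201/400 (y = -3 + 1/(-25*16) = -3 + 1/(-400) = -3 - 1/400 = -1201/400 ≈ -3.0025)
(-3 - 456)/(l(F(5)) + y) = (-3 - 456)/(-3 - 1201/400) = -459/(-2401/400) = -459*(-400/2401) = 183600/2401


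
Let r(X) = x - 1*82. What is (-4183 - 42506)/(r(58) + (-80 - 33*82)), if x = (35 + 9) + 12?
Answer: 46689/2812 ≈ 16.603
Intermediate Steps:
x = 56 (x = 44 + 12 = 56)
r(X) = -26 (r(X) = 56 - 1*82 = 56 - 82 = -26)
(-4183 - 42506)/(r(58) + (-80 - 33*82)) = (-4183 - 42506)/(-26 + (-80 - 33*82)) = -46689/(-26 + (-80 - 2706)) = -46689/(-26 - 2786) = -46689/(-2812) = -46689*(-1/2812) = 46689/2812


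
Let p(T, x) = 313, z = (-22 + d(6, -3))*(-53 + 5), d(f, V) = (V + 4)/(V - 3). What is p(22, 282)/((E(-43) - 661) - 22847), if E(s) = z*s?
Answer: -313/69260 ≈ -0.0045192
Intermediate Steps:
d(f, V) = (4 + V)/(-3 + V)
z = 1064 (z = (-22 + (4 - 3)/(-3 - 3))*(-53 + 5) = (-22 + 1/(-6))*(-48) = (-22 - 1/6*1)*(-48) = (-22 - 1/6)*(-48) = -133/6*(-48) = 1064)
E(s) = 1064*s
p(22, 282)/((E(-43) - 661) - 22847) = 313/((1064*(-43) - 661) - 22847) = 313/((-45752 - 661) - 22847) = 313/(-46413 - 22847) = 313/(-69260) = 313*(-1/69260) = -313/69260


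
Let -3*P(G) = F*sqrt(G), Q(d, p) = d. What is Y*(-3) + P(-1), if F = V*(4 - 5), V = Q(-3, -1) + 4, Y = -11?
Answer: 33 + I/3 ≈ 33.0 + 0.33333*I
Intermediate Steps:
V = 1 (V = -3 + 4 = 1)
F = -1 (F = 1*(4 - 5) = 1*(-1) = -1)
P(G) = sqrt(G)/3 (P(G) = -(-1)*sqrt(G)/3 = sqrt(G)/3)
Y*(-3) + P(-1) = -11*(-3) + sqrt(-1)/3 = 33 + I/3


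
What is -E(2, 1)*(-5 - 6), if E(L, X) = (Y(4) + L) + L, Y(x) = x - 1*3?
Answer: 55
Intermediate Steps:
Y(x) = -3 + x (Y(x) = x - 3 = -3 + x)
E(L, X) = 1 + 2*L (E(L, X) = ((-3 + 4) + L) + L = (1 + L) + L = 1 + 2*L)
-E(2, 1)*(-5 - 6) = -(1 + 2*2)*(-5 - 6) = -(1 + 4)*(-11) = -5*(-11) = -1*(-55) = 55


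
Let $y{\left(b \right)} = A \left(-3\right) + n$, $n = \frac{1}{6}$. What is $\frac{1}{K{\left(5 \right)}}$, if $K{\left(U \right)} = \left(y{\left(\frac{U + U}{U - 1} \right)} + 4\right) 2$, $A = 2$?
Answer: $- \frac{3}{11} \approx -0.27273$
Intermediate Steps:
$n = \frac{1}{6} \approx 0.16667$
$y{\left(b \right)} = - \frac{35}{6}$ ($y{\left(b \right)} = 2 \left(-3\right) + \frac{1}{6} = -6 + \frac{1}{6} = - \frac{35}{6}$)
$K{\left(U \right)} = - \frac{11}{3}$ ($K{\left(U \right)} = \left(- \frac{35}{6} + 4\right) 2 = \left(- \frac{11}{6}\right) 2 = - \frac{11}{3}$)
$\frac{1}{K{\left(5 \right)}} = \frac{1}{- \frac{11}{3}} = - \frac{3}{11}$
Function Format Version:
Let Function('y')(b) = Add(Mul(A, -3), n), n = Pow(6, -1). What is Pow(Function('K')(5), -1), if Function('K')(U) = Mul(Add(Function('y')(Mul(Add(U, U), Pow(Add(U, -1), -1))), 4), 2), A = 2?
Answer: Rational(-3, 11) ≈ -0.27273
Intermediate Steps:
n = Rational(1, 6) ≈ 0.16667
Function('y')(b) = Rational(-35, 6) (Function('y')(b) = Add(Mul(2, -3), Rational(1, 6)) = Add(-6, Rational(1, 6)) = Rational(-35, 6))
Function('K')(U) = Rational(-11, 3) (Function('K')(U) = Mul(Add(Rational(-35, 6), 4), 2) = Mul(Rational(-11, 6), 2) = Rational(-11, 3))
Pow(Function('K')(5), -1) = Pow(Rational(-11, 3), -1) = Rational(-3, 11)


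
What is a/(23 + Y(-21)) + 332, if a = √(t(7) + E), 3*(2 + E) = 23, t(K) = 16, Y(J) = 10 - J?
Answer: 332 + √195/162 ≈ 332.09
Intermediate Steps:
E = 17/3 (E = -2 + (⅓)*23 = -2 + 23/3 = 17/3 ≈ 5.6667)
a = √195/3 (a = √(16 + 17/3) = √(65/3) = √195/3 ≈ 4.6547)
a/(23 + Y(-21)) + 332 = (√195/3)/(23 + (10 - 1*(-21))) + 332 = (√195/3)/(23 + (10 + 21)) + 332 = (√195/3)/(23 + 31) + 332 = (√195/3)/54 + 332 = (√195/3)*(1/54) + 332 = √195/162 + 332 = 332 + √195/162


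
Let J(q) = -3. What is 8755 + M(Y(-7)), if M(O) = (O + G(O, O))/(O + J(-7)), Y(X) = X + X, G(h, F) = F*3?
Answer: 148891/17 ≈ 8758.3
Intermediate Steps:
G(h, F) = 3*F
Y(X) = 2*X
M(O) = 4*O/(-3 + O) (M(O) = (O + 3*O)/(O - 3) = (4*O)/(-3 + O) = 4*O/(-3 + O))
8755 + M(Y(-7)) = 8755 + 4*(2*(-7))/(-3 + 2*(-7)) = 8755 + 4*(-14)/(-3 - 14) = 8755 + 4*(-14)/(-17) = 8755 + 4*(-14)*(-1/17) = 8755 + 56/17 = 148891/17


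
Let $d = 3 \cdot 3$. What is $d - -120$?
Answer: $129$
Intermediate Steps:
$d = 9$
$d - -120 = 9 - -120 = 9 + 120 = 129$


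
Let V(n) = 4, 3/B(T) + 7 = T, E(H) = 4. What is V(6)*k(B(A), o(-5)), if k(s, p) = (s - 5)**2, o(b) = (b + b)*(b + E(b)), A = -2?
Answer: 1024/9 ≈ 113.78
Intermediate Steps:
B(T) = 3/(-7 + T)
o(b) = 2*b*(4 + b) (o(b) = (b + b)*(b + 4) = (2*b)*(4 + b) = 2*b*(4 + b))
k(s, p) = (-5 + s)**2
V(6)*k(B(A), o(-5)) = 4*(-5 + 3/(-7 - 2))**2 = 4*(-5 + 3/(-9))**2 = 4*(-5 + 3*(-1/9))**2 = 4*(-5 - 1/3)**2 = 4*(-16/3)**2 = 4*(256/9) = 1024/9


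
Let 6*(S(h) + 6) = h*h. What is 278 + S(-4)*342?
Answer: -862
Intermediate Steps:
S(h) = -6 + h²/6 (S(h) = -6 + (h*h)/6 = -6 + h²/6)
278 + S(-4)*342 = 278 + (-6 + (⅙)*(-4)²)*342 = 278 + (-6 + (⅙)*16)*342 = 278 + (-6 + 8/3)*342 = 278 - 10/3*342 = 278 - 1140 = -862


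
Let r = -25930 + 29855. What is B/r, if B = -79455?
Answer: -15891/785 ≈ -20.243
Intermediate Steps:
r = 3925
B/r = -79455/3925 = -79455*1/3925 = -15891/785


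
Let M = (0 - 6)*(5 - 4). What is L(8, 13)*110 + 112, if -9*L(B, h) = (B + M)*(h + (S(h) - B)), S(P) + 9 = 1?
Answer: 556/3 ≈ 185.33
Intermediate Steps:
M = -6 (M = -6*1 = -6)
S(P) = -8 (S(P) = -9 + 1 = -8)
L(B, h) = -(-6 + B)*(-8 + h - B)/9 (L(B, h) = -(B - 6)*(h + (-8 - B))/9 = -(-6 + B)*(-8 + h - B)/9)
L(8, 13)*110 + 112 = (-16/3 + (⅑)*8² + (⅔)*13 + (2/9)*8 - ⅑*8*13)*110 + 112 = (-16/3 + (⅑)*64 + 26/3 + 16/9 - 104/9)*110 + 112 = (-16/3 + 64/9 + 26/3 + 16/9 - 104/9)*110 + 112 = (⅔)*110 + 112 = 220/3 + 112 = 556/3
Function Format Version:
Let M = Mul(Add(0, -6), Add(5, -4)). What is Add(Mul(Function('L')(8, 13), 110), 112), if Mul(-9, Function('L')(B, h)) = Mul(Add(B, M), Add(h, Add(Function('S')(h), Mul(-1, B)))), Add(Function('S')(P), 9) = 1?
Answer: Rational(556, 3) ≈ 185.33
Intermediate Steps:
M = -6 (M = Mul(-6, 1) = -6)
Function('S')(P) = -8 (Function('S')(P) = Add(-9, 1) = -8)
Function('L')(B, h) = Mul(Rational(-1, 9), Add(-6, B), Add(-8, h, Mul(-1, B))) (Function('L')(B, h) = Mul(Rational(-1, 9), Mul(Add(B, -6), Add(h, Add(-8, Mul(-1, B))))) = Mul(Rational(-1, 9), Mul(Add(-6, B), Add(-8, h, Mul(-1, B)))) = Mul(Rational(-1, 9), Add(-6, B), Add(-8, h, Mul(-1, B))))
Add(Mul(Function('L')(8, 13), 110), 112) = Add(Mul(Add(Rational(-16, 3), Mul(Rational(1, 9), Pow(8, 2)), Mul(Rational(2, 3), 13), Mul(Rational(2, 9), 8), Mul(Rational(-1, 9), 8, 13)), 110), 112) = Add(Mul(Add(Rational(-16, 3), Mul(Rational(1, 9), 64), Rational(26, 3), Rational(16, 9), Rational(-104, 9)), 110), 112) = Add(Mul(Add(Rational(-16, 3), Rational(64, 9), Rational(26, 3), Rational(16, 9), Rational(-104, 9)), 110), 112) = Add(Mul(Rational(2, 3), 110), 112) = Add(Rational(220, 3), 112) = Rational(556, 3)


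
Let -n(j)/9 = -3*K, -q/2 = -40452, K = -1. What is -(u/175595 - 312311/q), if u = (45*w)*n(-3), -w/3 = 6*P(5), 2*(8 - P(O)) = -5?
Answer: 1036053143/405895368 ≈ 2.5525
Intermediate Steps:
q = 80904 (q = -2*(-40452) = 80904)
P(O) = 21/2 (P(O) = 8 - ½*(-5) = 8 + 5/2 = 21/2)
n(j) = -27 (n(j) = -(-27)*(-1) = -9*3 = -27)
w = -189 (w = -18*21/2 = -3*63 = -189)
u = 229635 (u = (45*(-189))*(-27) = -8505*(-27) = 229635)
-(u/175595 - 312311/q) = -(229635/175595 - 312311/80904) = -(229635*(1/175595) - 312311*1/80904) = -(6561/5017 - 312311/80904) = -1*(-1036053143/405895368) = 1036053143/405895368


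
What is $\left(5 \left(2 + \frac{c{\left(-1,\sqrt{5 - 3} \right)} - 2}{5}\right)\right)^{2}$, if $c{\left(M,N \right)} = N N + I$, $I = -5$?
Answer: $25$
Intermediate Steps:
$c{\left(M,N \right)} = -5 + N^{2}$ ($c{\left(M,N \right)} = N N - 5 = N^{2} - 5 = -5 + N^{2}$)
$\left(5 \left(2 + \frac{c{\left(-1,\sqrt{5 - 3} \right)} - 2}{5}\right)\right)^{2} = \left(5 \left(2 + \frac{\left(-5 + \left(\sqrt{5 - 3}\right)^{2}\right) - 2}{5}\right)\right)^{2} = \left(5 \left(2 + \left(\left(-5 + \left(\sqrt{2}\right)^{2}\right) - 2\right) \frac{1}{5}\right)\right)^{2} = \left(5 \left(2 + \left(\left(-5 + 2\right) - 2\right) \frac{1}{5}\right)\right)^{2} = \left(5 \left(2 + \left(-3 - 2\right) \frac{1}{5}\right)\right)^{2} = \left(5 \left(2 - 1\right)\right)^{2} = \left(5 \cdot 1\right)^{2} = 5^{2} = 25$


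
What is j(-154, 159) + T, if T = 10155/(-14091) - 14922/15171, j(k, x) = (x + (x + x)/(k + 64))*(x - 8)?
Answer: 8363488755883/356290935 ≈ 23474.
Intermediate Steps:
j(k, x) = (-8 + x)*(x + 2*x/(64 + k)) (j(k, x) = (x + (2*x)/(64 + k))*(-8 + x) = (x + 2*x/(64 + k))*(-8 + x) = (-8 + x)*(x + 2*x/(64 + k)))
T = -40480823/23752729 (T = 10155*(-1/14091) - 14922*1/15171 = -3385/4697 - 4974/5057 = -40480823/23752729 ≈ -1.7043)
j(-154, 159) + T = 159*(-528 - 8*(-154) + 66*159 - 154*159)/(64 - 154) - 40480823/23752729 = 159*(-528 + 1232 + 10494 - 24486)/(-90) - 40480823/23752729 = 159*(-1/90)*(-13288) - 40480823/23752729 = 352132/15 - 40480823/23752729 = 8363488755883/356290935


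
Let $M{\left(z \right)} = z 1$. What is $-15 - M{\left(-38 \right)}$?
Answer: $23$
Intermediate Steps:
$M{\left(z \right)} = z$
$-15 - M{\left(-38 \right)} = -15 - -38 = -15 + 38 = 23$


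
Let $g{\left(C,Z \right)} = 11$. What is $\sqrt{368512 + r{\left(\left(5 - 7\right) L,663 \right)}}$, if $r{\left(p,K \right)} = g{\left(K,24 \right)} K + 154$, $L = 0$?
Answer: $\sqrt{375959} \approx 613.16$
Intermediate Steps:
$r{\left(p,K \right)} = 154 + 11 K$ ($r{\left(p,K \right)} = 11 K + 154 = 154 + 11 K$)
$\sqrt{368512 + r{\left(\left(5 - 7\right) L,663 \right)}} = \sqrt{368512 + \left(154 + 11 \cdot 663\right)} = \sqrt{368512 + \left(154 + 7293\right)} = \sqrt{368512 + 7447} = \sqrt{375959}$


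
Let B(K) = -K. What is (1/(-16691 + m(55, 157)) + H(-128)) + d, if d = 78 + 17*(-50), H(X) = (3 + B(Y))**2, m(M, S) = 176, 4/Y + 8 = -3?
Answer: -1520090266/1998315 ≈ -760.69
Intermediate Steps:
Y = -4/11 (Y = 4/(-8 - 3) = 4/(-11) = 4*(-1/11) = -4/11 ≈ -0.36364)
H(X) = 1369/121 (H(X) = (3 - 1*(-4/11))**2 = (3 + 4/11)**2 = (37/11)**2 = 1369/121)
d = -772 (d = 78 - 850 = -772)
(1/(-16691 + m(55, 157)) + H(-128)) + d = (1/(-16691 + 176) + 1369/121) - 772 = (1/(-16515) + 1369/121) - 772 = (-1/16515 + 1369/121) - 772 = 22608914/1998315 - 772 = -1520090266/1998315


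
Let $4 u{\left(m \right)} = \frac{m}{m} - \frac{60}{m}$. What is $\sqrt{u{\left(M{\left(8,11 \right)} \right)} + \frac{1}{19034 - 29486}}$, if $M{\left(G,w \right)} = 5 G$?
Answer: $\frac{i \sqrt{13665990}}{10452} \approx 0.35369 i$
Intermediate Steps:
$u{\left(m \right)} = \frac{1}{4} - \frac{15}{m}$ ($u{\left(m \right)} = \frac{\frac{m}{m} - \frac{60}{m}}{4} = \frac{1 - \frac{60}{m}}{4} = \frac{1}{4} - \frac{15}{m}$)
$\sqrt{u{\left(M{\left(8,11 \right)} \right)} + \frac{1}{19034 - 29486}} = \sqrt{\frac{-60 + 5 \cdot 8}{4 \cdot 5 \cdot 8} + \frac{1}{19034 - 29486}} = \sqrt{\frac{-60 + 40}{4 \cdot 40} + \frac{1}{-10452}} = \sqrt{\frac{1}{4} \cdot \frac{1}{40} \left(-20\right) - \frac{1}{10452}} = \sqrt{- \frac{1}{8} - \frac{1}{10452}} = \sqrt{- \frac{2615}{20904}} = \frac{i \sqrt{13665990}}{10452}$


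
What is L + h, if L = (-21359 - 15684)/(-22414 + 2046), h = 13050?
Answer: 265839443/20368 ≈ 13052.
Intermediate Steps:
L = 37043/20368 (L = -37043/(-20368) = -37043*(-1/20368) = 37043/20368 ≈ 1.8187)
L + h = 37043/20368 + 13050 = 265839443/20368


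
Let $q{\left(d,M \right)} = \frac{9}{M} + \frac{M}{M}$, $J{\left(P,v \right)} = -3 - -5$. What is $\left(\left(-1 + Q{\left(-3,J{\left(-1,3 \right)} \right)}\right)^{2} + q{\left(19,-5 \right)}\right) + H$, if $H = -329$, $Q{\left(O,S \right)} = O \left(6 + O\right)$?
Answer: $- \frac{1149}{5} \approx -229.8$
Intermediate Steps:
$J{\left(P,v \right)} = 2$ ($J{\left(P,v \right)} = -3 + 5 = 2$)
$q{\left(d,M \right)} = 1 + \frac{9}{M}$ ($q{\left(d,M \right)} = \frac{9}{M} + 1 = 1 + \frac{9}{M}$)
$\left(\left(-1 + Q{\left(-3,J{\left(-1,3 \right)} \right)}\right)^{2} + q{\left(19,-5 \right)}\right) + H = \left(\left(-1 - 3 \left(6 - 3\right)\right)^{2} + \frac{9 - 5}{-5}\right) - 329 = \left(\left(-1 - 9\right)^{2} - \frac{4}{5}\right) - 329 = \left(\left(-10\right)^{2} - \frac{4}{5}\right) - 329 = \left(100 - \frac{4}{5}\right) - 329 = \frac{496}{5} - 329 = - \frac{1149}{5}$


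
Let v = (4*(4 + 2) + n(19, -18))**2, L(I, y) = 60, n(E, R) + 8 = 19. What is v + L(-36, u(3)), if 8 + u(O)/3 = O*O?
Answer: 1285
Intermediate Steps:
n(E, R) = 11 (n(E, R) = -8 + 19 = 11)
u(O) = -24 + 3*O**2 (u(O) = -24 + 3*(O*O) = -24 + 3*O**2)
v = 1225 (v = (4*(4 + 2) + 11)**2 = (4*6 + 11)**2 = (24 + 11)**2 = 35**2 = 1225)
v + L(-36, u(3)) = 1225 + 60 = 1285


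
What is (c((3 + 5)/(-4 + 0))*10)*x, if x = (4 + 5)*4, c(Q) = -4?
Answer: -1440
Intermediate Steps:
x = 36 (x = 9*4 = 36)
(c((3 + 5)/(-4 + 0))*10)*x = -4*10*36 = -40*36 = -1440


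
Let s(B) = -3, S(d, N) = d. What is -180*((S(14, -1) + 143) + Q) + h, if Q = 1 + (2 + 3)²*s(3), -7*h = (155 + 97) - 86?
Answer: -104746/7 ≈ -14964.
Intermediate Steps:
h = -166/7 (h = -((155 + 97) - 86)/7 = -(252 - 86)/7 = -⅐*166 = -166/7 ≈ -23.714)
Q = -74 (Q = 1 + (2 + 3)²*(-3) = 1 + 5²*(-3) = 1 + 25*(-3) = 1 - 75 = -74)
-180*((S(14, -1) + 143) + Q) + h = -180*((14 + 143) - 74) - 166/7 = -180*(157 - 74) - 166/7 = -180*83 - 166/7 = -14940 - 166/7 = -104746/7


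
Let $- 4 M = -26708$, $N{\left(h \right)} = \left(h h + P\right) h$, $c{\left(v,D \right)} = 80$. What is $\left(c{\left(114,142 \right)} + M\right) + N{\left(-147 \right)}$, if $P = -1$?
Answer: $-3169619$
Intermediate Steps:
$N{\left(h \right)} = h \left(-1 + h^{2}\right)$ ($N{\left(h \right)} = \left(h h - 1\right) h = \left(h^{2} - 1\right) h = \left(-1 + h^{2}\right) h = h \left(-1 + h^{2}\right)$)
$M = 6677$ ($M = \left(- \frac{1}{4}\right) \left(-26708\right) = 6677$)
$\left(c{\left(114,142 \right)} + M\right) + N{\left(-147 \right)} = \left(80 + 6677\right) + \left(\left(-147\right)^{3} - -147\right) = 6757 + \left(-3176523 + 147\right) = 6757 - 3176376 = -3169619$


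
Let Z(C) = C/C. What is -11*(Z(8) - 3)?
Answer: 22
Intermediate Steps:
Z(C) = 1
-11*(Z(8) - 3) = -11*(1 - 3) = -11*(-2) = 22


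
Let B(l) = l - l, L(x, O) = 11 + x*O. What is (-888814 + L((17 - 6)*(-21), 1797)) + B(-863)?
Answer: -1303910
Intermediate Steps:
L(x, O) = 11 + O*x
B(l) = 0
(-888814 + L((17 - 6)*(-21), 1797)) + B(-863) = (-888814 + (11 + 1797*((17 - 6)*(-21)))) + 0 = (-888814 + (11 + 1797*(11*(-21)))) + 0 = (-888814 + (11 + 1797*(-231))) + 0 = (-888814 + (11 - 415107)) + 0 = (-888814 - 415096) + 0 = -1303910 + 0 = -1303910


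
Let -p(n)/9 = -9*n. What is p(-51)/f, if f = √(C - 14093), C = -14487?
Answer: 4131*I*√7145/14290 ≈ 24.436*I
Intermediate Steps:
p(n) = 81*n (p(n) = -(-81)*n = 81*n)
f = 2*I*√7145 (f = √(-14487 - 14093) = √(-28580) = 2*I*√7145 ≈ 169.06*I)
p(-51)/f = (81*(-51))/((2*I*√7145)) = -(-4131)*I*√7145/14290 = 4131*I*√7145/14290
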